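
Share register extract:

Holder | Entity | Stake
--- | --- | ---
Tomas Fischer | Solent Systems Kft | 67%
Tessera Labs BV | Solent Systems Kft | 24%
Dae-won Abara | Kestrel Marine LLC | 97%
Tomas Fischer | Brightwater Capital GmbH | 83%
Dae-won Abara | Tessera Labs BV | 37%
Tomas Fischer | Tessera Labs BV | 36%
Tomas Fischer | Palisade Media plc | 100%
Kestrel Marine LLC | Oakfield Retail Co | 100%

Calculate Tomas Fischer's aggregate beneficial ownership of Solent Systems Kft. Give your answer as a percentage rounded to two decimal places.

75.64%

Tomas reaches Solent along 2 paths.
Direct stake: 67% = 67%.
Via Tessera: 36% × 24% = 8.64%.
Total: 67% + 8.64% = 75.64%.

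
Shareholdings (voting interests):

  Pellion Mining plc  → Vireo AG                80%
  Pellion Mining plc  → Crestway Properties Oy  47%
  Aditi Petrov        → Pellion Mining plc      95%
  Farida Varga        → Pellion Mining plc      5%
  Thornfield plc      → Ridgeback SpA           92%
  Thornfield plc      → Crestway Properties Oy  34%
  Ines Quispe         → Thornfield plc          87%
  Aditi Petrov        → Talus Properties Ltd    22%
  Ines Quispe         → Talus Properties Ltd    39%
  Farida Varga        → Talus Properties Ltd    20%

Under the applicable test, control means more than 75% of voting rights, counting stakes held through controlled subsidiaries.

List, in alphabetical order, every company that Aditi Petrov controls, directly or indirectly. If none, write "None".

Pellion Mining plc, Vireo AG

Aditi holds 95% of Pellion, so Aditi controls Pellion.
Pellion holds 80% of Vireo, so Aditi controls Vireo.
No other company's threshold is met.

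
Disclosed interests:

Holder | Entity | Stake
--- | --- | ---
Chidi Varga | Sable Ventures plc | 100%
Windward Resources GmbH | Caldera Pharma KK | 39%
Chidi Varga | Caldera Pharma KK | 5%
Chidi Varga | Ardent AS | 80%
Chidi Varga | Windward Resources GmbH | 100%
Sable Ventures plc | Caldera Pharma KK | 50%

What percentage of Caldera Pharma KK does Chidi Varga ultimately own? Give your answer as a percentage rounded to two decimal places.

94.00%

Chidi reaches Caldera along 3 paths.
Via Windward: 100% × 39% = 39%.
Via Sable: 100% × 50% = 50%.
Direct stake: 5% = 5%.
Total: 39% + 50% + 5% = 94%.
Rounded: 94.00%.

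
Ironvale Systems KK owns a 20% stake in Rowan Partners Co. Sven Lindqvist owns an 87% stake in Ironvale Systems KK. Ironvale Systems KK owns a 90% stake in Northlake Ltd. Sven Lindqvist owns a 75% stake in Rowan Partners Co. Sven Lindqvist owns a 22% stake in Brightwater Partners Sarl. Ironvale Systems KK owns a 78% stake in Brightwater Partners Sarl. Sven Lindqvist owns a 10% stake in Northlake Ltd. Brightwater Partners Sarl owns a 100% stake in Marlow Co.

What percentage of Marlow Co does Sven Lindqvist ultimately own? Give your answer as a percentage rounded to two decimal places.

89.86%

Sven reaches Marlow along 2 paths.
Via Brightwater: 22% × 100% = 22%.
Via Ironvale → Brightwater: 87% × 78% × 100% = 67.86%.
Total: 22% + 67.86% = 89.86%.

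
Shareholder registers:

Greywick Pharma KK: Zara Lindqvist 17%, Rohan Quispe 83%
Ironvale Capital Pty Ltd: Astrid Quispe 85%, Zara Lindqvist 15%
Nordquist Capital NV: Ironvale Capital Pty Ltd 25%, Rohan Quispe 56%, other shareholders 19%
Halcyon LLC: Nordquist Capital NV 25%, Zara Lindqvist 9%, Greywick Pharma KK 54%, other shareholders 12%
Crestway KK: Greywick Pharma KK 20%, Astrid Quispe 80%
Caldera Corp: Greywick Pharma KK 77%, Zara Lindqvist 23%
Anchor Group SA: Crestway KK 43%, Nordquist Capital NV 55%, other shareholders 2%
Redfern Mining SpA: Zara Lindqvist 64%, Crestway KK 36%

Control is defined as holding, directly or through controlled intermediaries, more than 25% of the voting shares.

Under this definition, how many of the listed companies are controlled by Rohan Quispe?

Rohan holds 83% of Greywick, so Rohan controls Greywick.
Rohan holds 56% of Nordquist, so Rohan controls Nordquist.
Nordquist and Greywick together hold 25% + 54% = 79% of Halcyon, so Rohan controls Halcyon.
Greywick holds 77% of Caldera, so Rohan controls Caldera.
Nordquist holds 55% of Anchor, so Rohan controls Anchor.
No other company's threshold is met.
Rohan controls 5 companies.

5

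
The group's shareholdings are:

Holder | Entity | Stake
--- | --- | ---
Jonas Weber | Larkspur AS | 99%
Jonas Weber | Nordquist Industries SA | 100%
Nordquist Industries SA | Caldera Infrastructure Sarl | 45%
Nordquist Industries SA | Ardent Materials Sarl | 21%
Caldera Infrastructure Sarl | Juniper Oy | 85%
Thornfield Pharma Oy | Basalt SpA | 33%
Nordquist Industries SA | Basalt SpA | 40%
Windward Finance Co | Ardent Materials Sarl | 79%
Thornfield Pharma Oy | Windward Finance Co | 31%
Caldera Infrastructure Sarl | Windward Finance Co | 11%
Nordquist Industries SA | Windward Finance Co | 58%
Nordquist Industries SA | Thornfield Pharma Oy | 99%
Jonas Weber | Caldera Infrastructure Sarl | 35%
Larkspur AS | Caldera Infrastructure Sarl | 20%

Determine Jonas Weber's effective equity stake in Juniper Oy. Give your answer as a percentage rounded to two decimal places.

84.83%

Jonas reaches Juniper along 3 paths.
Via Larkspur → Caldera: 99% × 20% × 85% = 16.83%.
Via Nordquist → Caldera: 100% × 45% × 85% = 38.25%.
Via Caldera: 35% × 85% = 29.75%.
Total: 16.83% + 38.25% + 29.75% = 84.83%.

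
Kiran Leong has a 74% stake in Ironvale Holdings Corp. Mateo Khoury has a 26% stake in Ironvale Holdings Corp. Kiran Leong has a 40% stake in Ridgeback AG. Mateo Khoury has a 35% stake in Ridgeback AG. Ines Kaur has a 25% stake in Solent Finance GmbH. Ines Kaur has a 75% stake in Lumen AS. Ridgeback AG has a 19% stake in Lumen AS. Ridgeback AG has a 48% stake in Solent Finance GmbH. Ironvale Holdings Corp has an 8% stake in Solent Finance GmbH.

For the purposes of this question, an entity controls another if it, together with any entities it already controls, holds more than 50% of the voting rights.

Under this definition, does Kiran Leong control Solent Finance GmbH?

Kiran holds 74% of Ironvale, so Kiran controls Ironvale.
In Solent, Kiran's side holds only 8%, not > 50%.
So Kiran does not control Solent.

No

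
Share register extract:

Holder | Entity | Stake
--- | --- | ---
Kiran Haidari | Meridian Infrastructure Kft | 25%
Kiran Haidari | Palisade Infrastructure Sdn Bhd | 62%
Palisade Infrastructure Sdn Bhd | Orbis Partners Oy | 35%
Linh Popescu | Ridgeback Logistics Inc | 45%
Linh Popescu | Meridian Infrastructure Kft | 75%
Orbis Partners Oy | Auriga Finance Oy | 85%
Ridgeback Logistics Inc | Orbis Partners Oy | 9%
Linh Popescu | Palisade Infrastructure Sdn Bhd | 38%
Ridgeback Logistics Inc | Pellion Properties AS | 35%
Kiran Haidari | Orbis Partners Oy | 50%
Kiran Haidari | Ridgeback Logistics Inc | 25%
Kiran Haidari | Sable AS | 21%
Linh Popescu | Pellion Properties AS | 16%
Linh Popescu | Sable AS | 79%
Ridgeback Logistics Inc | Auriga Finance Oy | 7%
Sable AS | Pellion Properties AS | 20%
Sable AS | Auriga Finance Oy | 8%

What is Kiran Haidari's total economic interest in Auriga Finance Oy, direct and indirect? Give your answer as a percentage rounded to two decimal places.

66.29%

Kiran reaches Auriga along 5 paths.
Via Sable: 21% × 8% = 1.68%.
Via Ridgeback: 25% × 7% = 1.75%.
Via Ridgeback → Orbis: 25% × 9% × 85% = 1.9125%.
Via Palisade → Orbis: 62% × 35% × 85% = 18.445%.
Via Orbis: 50% × 85% = 42.5%.
Total: 1.68% + 1.75% + 1.9125% + 18.445% + 42.5% = 66.2875%.
Rounded: 66.29%.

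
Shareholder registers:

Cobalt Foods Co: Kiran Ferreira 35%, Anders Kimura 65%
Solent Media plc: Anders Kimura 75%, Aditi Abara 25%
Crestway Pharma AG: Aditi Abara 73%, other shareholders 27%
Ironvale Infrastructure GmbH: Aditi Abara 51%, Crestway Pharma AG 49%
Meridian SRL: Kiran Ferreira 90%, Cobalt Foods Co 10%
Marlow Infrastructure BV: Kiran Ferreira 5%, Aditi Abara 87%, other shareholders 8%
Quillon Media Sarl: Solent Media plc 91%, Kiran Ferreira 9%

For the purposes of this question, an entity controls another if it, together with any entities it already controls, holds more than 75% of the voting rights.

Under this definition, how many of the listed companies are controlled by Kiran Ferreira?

1

Kiran holds 90% of Meridian, so Kiran controls Meridian.
No other company's threshold is met.
Kiran controls 1 company.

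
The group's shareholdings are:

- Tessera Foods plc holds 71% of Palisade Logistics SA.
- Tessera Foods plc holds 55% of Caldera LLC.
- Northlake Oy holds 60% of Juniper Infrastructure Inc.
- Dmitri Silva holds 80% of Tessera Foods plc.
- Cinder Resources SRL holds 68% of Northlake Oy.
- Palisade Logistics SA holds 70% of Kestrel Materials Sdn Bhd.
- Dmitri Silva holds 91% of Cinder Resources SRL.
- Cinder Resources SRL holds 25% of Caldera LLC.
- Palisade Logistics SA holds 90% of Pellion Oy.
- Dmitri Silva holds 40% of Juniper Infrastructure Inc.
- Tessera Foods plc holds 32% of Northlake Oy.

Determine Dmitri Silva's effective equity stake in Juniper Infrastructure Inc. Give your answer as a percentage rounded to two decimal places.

92.49%

Dmitri reaches Juniper along 3 paths.
Via Tessera → Northlake: 80% × 32% × 60% = 15.36%.
Via Cinder → Northlake: 91% × 68% × 60% = 37.128%.
Direct stake: 40% = 40%.
Total: 15.36% + 37.128% + 40% = 92.488%.
Rounded: 92.49%.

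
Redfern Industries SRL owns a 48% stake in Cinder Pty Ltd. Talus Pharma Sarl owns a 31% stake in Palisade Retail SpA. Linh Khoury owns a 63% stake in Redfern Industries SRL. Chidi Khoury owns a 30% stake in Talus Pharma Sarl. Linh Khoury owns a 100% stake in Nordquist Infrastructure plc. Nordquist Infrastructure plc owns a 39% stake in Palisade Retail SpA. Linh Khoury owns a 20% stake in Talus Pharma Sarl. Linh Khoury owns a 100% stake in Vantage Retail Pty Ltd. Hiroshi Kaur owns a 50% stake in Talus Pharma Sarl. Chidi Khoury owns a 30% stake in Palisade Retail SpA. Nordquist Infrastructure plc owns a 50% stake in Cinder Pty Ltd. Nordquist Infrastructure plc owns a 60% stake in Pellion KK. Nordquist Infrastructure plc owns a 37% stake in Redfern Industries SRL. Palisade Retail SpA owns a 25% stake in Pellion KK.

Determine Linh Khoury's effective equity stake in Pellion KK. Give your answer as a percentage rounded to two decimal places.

71.30%

Linh reaches Pellion along 3 paths.
Via Talus → Palisade: 20% × 31% × 25% = 1.55%.
Via Nordquist → Palisade: 100% × 39% × 25% = 9.75%.
Via Nordquist: 100% × 60% = 60%.
Total: 1.55% + 9.75% + 60% = 71.3%.
Rounded: 71.30%.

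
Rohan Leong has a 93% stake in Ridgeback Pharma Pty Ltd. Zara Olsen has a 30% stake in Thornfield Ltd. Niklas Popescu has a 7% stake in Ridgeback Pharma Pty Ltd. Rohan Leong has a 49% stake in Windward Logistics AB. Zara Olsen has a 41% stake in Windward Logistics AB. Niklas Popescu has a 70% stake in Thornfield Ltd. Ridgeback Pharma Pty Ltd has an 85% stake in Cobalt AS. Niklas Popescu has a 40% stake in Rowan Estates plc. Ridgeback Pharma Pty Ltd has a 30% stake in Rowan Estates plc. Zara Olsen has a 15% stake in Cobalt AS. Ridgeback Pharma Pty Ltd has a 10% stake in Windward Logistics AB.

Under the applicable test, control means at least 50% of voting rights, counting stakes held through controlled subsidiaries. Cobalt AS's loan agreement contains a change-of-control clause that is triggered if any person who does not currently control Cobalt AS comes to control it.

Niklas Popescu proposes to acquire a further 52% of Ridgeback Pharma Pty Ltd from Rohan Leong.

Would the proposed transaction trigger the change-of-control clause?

The purchase adds only to Niklas's holdings (Rohan's stake shrinks), so Niklas is the only person who could newly come to control Cobalt.
Niklas holds 70% of Thornfield, so Niklas controls Thornfield.
Neither Niklas nor any entity Niklas controls holds any voting interest in Cobalt.
So before the transaction, Niklas does not control Cobalt.
After the purchase, Niklas's direct stake in Ridgeback rises to 7% + 52% = 59%, and Rohan's stake falls to 41%.
Niklas holds 59% of Ridgeback, so Niklas controls Ridgeback.
Ridgeback holds 85% of Cobalt, so Niklas controls Cobalt.
Niklas did not control Cobalt before and does after, so the clause is triggered.

Yes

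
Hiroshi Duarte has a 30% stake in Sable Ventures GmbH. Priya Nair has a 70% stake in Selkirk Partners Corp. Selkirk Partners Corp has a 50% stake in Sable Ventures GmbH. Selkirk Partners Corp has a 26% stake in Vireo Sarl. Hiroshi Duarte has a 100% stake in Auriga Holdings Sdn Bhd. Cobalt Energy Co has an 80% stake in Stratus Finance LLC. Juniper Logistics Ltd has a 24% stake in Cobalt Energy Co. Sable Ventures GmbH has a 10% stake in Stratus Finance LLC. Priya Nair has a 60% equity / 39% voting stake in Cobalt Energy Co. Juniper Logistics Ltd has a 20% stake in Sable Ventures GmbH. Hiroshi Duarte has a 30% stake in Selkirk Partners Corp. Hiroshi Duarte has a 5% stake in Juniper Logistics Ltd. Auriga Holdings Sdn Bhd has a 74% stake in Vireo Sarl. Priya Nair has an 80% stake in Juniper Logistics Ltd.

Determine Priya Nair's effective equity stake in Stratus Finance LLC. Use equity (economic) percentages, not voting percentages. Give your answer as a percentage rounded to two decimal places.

Priya reaches Stratus along 4 paths.
Via Juniper → Cobalt: 80% × 24% × 80% = 15.36%.
Via Cobalt: 60% × 80% = 48%.
Via Juniper → Sable: 80% × 20% × 10% = 1.6%.
Via Selkirk → Sable: 70% × 50% × 10% = 3.5%.
Total: 15.36% + 48% + 1.6% + 3.5% = 68.46%.

68.46%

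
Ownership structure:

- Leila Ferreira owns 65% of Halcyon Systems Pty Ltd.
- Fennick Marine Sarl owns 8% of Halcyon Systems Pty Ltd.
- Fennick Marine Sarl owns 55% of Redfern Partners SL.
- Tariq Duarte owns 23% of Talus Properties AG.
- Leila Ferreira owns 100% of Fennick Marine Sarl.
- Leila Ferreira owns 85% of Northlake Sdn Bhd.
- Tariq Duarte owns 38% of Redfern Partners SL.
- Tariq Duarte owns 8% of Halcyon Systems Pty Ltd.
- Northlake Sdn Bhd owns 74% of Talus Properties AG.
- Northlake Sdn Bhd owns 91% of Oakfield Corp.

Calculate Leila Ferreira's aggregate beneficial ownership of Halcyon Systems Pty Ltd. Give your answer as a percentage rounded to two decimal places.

73.00%

Leila reaches Halcyon along 2 paths.
Direct stake: 65% = 65%.
Via Fennick: 100% × 8% = 8%.
Total: 65% + 8% = 73%.
Rounded: 73.00%.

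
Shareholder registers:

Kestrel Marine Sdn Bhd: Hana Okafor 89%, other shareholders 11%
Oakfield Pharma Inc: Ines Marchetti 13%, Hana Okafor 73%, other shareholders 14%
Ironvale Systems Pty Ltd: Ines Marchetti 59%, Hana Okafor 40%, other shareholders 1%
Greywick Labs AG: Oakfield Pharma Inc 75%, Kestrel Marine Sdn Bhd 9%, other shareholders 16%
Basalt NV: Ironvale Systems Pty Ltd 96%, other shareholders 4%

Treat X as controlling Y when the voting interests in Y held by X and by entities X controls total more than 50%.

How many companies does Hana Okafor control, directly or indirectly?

Hana holds 89% of Kestrel, so Hana controls Kestrel.
Hana holds 73% of Oakfield, so Hana controls Oakfield.
Oakfield and Kestrel together hold 75% + 9% = 84% of Greywick, so Hana controls Greywick.
No other company's threshold is met.
Hana controls 3 companies.

3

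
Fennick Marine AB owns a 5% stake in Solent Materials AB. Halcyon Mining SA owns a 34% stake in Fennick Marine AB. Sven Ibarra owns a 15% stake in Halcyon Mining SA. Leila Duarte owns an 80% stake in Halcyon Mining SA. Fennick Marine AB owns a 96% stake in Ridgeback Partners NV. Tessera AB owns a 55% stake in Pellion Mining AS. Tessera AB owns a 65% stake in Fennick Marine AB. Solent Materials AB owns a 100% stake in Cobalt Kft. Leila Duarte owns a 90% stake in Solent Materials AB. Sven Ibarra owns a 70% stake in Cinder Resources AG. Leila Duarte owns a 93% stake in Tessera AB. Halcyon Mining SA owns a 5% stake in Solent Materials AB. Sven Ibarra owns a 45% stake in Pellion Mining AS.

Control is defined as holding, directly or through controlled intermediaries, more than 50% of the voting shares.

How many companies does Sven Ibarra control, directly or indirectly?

1

Sven holds 70% of Cinder, so Sven controls Cinder.
No other company's threshold is met.
Sven controls 1 company.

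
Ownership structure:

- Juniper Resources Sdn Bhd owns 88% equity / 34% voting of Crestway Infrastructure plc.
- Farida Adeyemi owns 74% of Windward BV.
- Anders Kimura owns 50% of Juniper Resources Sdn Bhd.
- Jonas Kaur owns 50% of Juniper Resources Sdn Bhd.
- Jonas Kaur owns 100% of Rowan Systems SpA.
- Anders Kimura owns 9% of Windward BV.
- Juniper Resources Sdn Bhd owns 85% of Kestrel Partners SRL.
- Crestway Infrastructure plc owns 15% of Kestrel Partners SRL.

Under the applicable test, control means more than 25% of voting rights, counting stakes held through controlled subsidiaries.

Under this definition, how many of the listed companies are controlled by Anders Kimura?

Anders holds 50% of Juniper, so Anders controls Juniper.
Juniper holds 34% of Crestway, so Anders controls Crestway.
Crestway and Juniper together hold 15% + 85% = 100% of Kestrel, so Anders controls Kestrel.
No other company's threshold is met.
Anders controls 3 companies.

3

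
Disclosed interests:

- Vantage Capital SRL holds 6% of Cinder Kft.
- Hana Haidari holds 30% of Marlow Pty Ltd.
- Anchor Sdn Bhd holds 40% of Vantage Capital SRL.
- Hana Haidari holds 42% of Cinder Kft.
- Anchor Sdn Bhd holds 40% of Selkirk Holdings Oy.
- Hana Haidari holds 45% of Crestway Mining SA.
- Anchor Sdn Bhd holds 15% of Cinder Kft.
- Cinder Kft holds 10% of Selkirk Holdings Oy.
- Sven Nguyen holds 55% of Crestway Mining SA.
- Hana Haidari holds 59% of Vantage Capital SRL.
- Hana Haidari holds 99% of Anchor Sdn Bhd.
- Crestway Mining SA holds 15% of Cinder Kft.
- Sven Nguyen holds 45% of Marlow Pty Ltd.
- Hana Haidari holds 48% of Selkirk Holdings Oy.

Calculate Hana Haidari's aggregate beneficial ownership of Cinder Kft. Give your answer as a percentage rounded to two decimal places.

69.52%

Hana reaches Cinder along 5 paths.
Via Crestway: 45% × 15% = 6.75%.
Direct stake: 42% = 42%.
Via Anchor: 99% × 15% = 14.85%.
Via Anchor → Vantage: 99% × 40% × 6% = 2.376%.
Via Vantage: 59% × 6% = 3.54%.
Total: 6.75% + 42% + 14.85% + 2.376% + 3.54% = 69.516%.
Rounded: 69.52%.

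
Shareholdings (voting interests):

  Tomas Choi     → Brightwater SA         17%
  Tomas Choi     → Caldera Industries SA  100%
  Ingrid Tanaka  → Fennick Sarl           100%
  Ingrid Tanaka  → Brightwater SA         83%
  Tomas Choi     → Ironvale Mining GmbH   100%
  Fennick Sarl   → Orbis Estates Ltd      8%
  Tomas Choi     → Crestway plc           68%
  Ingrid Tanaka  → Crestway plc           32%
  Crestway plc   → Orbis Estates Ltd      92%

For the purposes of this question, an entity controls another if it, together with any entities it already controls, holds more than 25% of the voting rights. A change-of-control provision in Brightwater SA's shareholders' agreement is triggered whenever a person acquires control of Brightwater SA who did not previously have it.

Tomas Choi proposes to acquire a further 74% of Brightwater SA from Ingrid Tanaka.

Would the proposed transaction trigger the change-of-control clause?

Yes

The purchase adds only to Tomas's holdings (Ingrid's stake shrinks), so Tomas is the only person who could newly come to control Brightwater.
Tomas holds 68% of Crestway, so Tomas controls Crestway.
Tomas holds 100% of Caldera, so Tomas controls Caldera.
Tomas holds 100% of Ironvale, so Tomas controls Ironvale.
Crestway holds 92% of Orbis, so Tomas controls Orbis.
In Brightwater, Tomas's side holds only 17%, not > 25%.
So before the transaction, Tomas does not control Brightwater.
After the purchase, Tomas's direct stake in Brightwater rises to 17% + 74% = 91%, and Ingrid's stake falls to 9%.
Tomas holds 91% of Brightwater, so Tomas controls Brightwater.
Tomas did not control Brightwater before and does after, so the clause is triggered.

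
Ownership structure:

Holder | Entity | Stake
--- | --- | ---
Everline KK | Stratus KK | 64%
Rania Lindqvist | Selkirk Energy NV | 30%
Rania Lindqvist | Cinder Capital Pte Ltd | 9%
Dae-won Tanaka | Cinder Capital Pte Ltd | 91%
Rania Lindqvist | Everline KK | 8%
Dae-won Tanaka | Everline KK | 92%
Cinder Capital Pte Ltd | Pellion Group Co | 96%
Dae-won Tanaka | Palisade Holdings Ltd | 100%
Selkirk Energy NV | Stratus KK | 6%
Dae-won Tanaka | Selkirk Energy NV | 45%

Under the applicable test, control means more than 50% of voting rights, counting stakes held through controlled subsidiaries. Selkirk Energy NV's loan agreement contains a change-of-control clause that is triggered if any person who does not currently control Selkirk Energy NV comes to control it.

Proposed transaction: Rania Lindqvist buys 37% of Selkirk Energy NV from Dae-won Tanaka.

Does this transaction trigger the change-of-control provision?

The purchase adds only to Rania's holdings (Dae-won's stake shrinks), so Rania is the only person who could newly come to control Selkirk.
Rania's largest direct stake is 30% in Selkirk, which does not meet the threshold, so Rania controls no company.
In Selkirk, Rania's side holds only 30%, not > 50%.
So before the transaction, Rania does not control Selkirk.
After the purchase, Rania's direct stake in Selkirk rises to 30% + 37% = 67%, and Dae-won's stake falls to 8%.
Rania holds 67% of Selkirk, so Rania controls Selkirk.
Rania did not control Selkirk before and does after, so the clause is triggered.

Yes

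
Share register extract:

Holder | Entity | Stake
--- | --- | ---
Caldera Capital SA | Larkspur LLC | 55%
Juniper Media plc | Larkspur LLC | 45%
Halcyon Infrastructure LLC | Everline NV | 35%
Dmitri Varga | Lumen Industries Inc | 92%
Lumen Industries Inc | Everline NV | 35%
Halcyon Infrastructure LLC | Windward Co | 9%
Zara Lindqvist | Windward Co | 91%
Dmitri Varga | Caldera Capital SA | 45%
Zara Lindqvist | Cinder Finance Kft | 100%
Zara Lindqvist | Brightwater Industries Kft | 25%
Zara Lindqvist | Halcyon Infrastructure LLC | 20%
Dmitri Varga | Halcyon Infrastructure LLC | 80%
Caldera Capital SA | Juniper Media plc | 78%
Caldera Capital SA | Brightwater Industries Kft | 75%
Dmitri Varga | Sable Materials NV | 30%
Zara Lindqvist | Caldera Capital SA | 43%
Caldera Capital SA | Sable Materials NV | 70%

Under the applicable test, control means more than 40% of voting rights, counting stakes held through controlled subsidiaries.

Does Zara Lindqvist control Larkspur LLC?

Yes

Zara holds 43% of Caldera, so Zara controls Caldera.
Caldera holds 78% of Juniper, so Zara controls Juniper.
Juniper and Caldera together hold 45% + 55% = 100% of Larkspur, so Zara controls Larkspur.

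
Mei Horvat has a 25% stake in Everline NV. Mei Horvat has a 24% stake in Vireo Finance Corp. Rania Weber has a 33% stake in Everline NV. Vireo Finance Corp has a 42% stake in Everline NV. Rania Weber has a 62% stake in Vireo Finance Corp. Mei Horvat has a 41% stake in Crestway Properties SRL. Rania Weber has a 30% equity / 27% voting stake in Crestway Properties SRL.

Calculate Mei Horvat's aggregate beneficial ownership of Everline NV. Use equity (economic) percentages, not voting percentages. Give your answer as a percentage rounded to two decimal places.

35.08%

Mei reaches Everline along 2 paths.
Via Vireo: 24% × 42% = 10.08%.
Direct stake: 25% = 25%.
Total: 10.08% + 25% = 35.08%.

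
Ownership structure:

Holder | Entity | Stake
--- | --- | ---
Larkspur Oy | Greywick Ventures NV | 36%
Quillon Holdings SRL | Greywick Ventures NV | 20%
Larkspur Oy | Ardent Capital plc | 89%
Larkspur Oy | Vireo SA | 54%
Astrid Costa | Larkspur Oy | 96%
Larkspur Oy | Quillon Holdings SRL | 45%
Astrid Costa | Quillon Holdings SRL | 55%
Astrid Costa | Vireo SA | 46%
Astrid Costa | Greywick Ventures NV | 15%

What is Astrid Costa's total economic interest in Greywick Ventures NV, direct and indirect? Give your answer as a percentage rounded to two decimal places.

Astrid reaches Greywick along 4 paths.
Direct stake: 15% = 15%.
Via Larkspur → Quillon: 96% × 45% × 20% = 8.64%.
Via Quillon: 55% × 20% = 11%.
Via Larkspur: 96% × 36% = 34.56%.
Total: 15% + 8.64% + 11% + 34.56% = 69.2%.
Rounded: 69.20%.

69.20%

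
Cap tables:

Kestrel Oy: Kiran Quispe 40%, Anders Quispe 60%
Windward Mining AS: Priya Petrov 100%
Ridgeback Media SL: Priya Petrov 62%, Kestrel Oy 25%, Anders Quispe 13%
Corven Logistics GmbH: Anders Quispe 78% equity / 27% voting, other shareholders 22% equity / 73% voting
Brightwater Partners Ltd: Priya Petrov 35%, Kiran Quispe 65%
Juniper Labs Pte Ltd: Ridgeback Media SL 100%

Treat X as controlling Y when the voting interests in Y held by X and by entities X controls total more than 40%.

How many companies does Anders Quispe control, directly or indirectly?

1

Anders holds 60% of Kestrel, so Anders controls Kestrel.
No other company's threshold is met.
Anders controls 1 company.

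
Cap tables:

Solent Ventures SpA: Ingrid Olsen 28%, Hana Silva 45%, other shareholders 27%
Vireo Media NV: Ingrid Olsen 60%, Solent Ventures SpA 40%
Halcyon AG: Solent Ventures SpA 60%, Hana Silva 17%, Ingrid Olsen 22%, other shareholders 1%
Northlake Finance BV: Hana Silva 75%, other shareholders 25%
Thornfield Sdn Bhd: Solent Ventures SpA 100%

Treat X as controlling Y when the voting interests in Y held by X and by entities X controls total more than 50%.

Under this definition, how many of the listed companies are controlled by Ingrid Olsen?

1

Ingrid holds 60% of Vireo, so Ingrid controls Vireo.
No other company's threshold is met.
Ingrid controls 1 company.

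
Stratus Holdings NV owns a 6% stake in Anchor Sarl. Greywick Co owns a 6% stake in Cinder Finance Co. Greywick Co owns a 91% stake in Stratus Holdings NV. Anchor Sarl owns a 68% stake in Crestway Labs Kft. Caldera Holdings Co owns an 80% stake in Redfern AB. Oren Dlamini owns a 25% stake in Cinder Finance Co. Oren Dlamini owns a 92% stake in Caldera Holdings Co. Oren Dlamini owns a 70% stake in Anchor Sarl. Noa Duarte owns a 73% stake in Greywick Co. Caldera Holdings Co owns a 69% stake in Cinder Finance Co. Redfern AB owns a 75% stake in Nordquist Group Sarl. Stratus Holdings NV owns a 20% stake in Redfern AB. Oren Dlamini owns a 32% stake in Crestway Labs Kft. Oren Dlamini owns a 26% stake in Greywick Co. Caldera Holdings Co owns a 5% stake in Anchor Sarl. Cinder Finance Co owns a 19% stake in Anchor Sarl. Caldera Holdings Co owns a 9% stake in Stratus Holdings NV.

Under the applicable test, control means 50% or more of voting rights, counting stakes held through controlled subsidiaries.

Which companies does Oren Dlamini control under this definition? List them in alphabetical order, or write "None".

Oren holds 92% of Caldera, so Oren controls Caldera.
Caldera and Oren together hold 69% + 25% = 94% of Cinder, so Oren controls Cinder.
Caldera and Oren and Cinder together hold 5% + 70% + 19% = 94% of Anchor, so Oren controls Anchor.
Caldera holds 80% of Redfern, so Oren controls Redfern.
Redfern holds 75% of Nordquist, so Oren controls Nordquist.
Anchor and Oren together hold 68% + 32% = 100% of Crestway, so Oren controls Crestway.
No other company's threshold is met.

Anchor Sarl, Caldera Holdings Co, Cinder Finance Co, Crestway Labs Kft, Nordquist Group Sarl, Redfern AB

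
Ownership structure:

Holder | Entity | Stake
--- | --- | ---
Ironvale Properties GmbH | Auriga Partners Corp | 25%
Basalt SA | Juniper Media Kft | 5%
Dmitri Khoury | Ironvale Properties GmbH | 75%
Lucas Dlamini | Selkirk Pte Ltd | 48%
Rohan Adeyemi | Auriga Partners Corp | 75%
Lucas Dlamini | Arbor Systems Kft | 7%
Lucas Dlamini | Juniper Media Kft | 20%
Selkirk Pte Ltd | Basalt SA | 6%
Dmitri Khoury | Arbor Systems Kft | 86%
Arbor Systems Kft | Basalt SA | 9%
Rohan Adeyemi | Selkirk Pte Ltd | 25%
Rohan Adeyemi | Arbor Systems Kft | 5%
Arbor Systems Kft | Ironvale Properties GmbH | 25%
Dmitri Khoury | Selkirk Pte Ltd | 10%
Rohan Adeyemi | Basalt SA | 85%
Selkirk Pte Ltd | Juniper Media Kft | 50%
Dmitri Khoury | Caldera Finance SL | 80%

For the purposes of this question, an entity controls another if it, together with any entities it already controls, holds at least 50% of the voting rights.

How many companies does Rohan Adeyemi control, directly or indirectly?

Rohan holds 85% of Basalt, so Rohan controls Basalt.
Rohan holds 75% of Auriga, so Rohan controls Auriga.
No other company's threshold is met.
Rohan controls 2 companies.

2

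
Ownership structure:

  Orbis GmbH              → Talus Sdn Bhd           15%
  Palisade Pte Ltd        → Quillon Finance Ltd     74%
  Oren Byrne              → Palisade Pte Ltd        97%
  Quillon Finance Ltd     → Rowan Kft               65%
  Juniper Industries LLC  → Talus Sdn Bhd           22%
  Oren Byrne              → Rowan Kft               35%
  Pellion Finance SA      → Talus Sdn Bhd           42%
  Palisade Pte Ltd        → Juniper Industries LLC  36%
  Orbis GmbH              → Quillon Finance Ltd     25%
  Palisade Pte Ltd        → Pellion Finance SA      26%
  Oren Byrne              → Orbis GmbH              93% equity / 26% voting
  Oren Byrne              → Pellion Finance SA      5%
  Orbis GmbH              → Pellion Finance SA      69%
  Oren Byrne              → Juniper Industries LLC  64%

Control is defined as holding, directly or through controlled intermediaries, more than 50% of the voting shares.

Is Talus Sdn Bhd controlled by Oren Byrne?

Oren holds 97% of Palisade, so Oren controls Palisade.
Palisade and Oren together hold 36% + 64% = 100% of Juniper, so Oren controls Juniper.
Palisade holds 74% of Quillon, so Oren controls Quillon.
Oren and Quillon together hold 35% + 65% = 100% of Rowan, so Oren controls Rowan.
In Talus, Oren's side holds only 22%, not > 50%.
So Oren does not control Talus.

No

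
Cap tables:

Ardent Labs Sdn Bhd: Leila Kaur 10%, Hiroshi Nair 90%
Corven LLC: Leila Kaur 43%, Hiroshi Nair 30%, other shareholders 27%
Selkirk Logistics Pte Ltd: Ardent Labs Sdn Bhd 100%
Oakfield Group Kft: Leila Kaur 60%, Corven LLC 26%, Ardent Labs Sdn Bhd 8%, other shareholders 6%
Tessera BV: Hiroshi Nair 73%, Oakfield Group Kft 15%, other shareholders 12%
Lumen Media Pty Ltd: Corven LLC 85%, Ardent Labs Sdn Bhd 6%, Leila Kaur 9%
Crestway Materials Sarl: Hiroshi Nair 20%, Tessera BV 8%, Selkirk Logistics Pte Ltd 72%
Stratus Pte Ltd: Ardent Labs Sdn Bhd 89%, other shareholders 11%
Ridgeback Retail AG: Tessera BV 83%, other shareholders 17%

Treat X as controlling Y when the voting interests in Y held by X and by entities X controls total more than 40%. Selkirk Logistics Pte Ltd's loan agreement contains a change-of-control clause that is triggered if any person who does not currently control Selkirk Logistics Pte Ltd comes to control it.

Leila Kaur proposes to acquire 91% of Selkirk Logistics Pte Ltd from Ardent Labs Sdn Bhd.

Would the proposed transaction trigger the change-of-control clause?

Yes

The purchase adds only to Leila's holdings (Ardent's stake shrinks), so Leila is the only person who could newly come to control Selkirk.
Leila holds 43% of Corven, so Leila controls Corven.
Leila and Corven together hold 60% + 26% = 86% of Oakfield, so Leila controls Oakfield.
Corven and Leila together hold 85% + 9% = 94% of Lumen, so Leila controls Lumen.
Neither Leila nor any entity Leila controls holds any voting interest in Selkirk.
So before the transaction, Leila does not control Selkirk.
After the purchase, Leila holds 91% of Selkirk directly, and Ardent's stake falls to 9%.
Leila holds 91% of Selkirk, so Leila controls Selkirk.
Leila did not control Selkirk before and does after, so the clause is triggered.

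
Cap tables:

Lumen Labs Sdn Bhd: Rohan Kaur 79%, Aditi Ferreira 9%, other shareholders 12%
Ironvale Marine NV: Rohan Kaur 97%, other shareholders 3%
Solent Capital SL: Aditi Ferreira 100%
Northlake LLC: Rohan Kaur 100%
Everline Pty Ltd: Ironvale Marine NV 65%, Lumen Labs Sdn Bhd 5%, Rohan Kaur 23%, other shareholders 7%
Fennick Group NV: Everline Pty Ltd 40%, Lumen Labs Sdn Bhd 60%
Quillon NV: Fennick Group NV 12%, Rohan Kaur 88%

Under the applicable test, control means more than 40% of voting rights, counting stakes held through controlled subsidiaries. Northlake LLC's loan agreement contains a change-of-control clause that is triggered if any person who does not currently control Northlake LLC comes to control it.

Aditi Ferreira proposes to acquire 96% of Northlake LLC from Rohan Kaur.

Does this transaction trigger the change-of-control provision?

The purchase adds only to Aditi's holdings (Rohan's stake shrinks), so Aditi is the only person who could newly come to control Northlake.
Aditi holds 100% of Solent, so Aditi controls Solent.
Neither Aditi nor any entity Aditi controls holds any voting interest in Northlake.
So before the transaction, Aditi does not control Northlake.
After the purchase, Aditi holds 96% of Northlake directly, and Rohan's stake falls to 4%.
Aditi holds 96% of Northlake, so Aditi controls Northlake.
Aditi did not control Northlake before and does after, so the clause is triggered.

Yes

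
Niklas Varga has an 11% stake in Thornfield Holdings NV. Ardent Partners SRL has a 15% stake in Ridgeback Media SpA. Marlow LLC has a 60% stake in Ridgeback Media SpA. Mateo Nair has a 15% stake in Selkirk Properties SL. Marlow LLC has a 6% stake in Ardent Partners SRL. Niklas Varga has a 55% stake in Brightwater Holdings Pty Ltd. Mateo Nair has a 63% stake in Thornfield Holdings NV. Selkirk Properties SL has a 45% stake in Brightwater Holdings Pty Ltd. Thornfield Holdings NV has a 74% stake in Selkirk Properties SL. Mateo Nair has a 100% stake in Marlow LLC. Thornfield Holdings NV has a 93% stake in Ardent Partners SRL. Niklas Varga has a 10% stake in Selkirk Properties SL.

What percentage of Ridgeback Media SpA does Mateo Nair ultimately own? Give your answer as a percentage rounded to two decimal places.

Mateo reaches Ridgeback along 3 paths.
Via Thornfield → Ardent: 63% × 93% × 15% = 8.7885%.
Via Marlow → Ardent: 100% × 6% × 15% = 0.9%.
Via Marlow: 100% × 60% = 60%.
Total: 8.7885% + 0.9% + 60% = 69.6885%.
Rounded: 69.69%.

69.69%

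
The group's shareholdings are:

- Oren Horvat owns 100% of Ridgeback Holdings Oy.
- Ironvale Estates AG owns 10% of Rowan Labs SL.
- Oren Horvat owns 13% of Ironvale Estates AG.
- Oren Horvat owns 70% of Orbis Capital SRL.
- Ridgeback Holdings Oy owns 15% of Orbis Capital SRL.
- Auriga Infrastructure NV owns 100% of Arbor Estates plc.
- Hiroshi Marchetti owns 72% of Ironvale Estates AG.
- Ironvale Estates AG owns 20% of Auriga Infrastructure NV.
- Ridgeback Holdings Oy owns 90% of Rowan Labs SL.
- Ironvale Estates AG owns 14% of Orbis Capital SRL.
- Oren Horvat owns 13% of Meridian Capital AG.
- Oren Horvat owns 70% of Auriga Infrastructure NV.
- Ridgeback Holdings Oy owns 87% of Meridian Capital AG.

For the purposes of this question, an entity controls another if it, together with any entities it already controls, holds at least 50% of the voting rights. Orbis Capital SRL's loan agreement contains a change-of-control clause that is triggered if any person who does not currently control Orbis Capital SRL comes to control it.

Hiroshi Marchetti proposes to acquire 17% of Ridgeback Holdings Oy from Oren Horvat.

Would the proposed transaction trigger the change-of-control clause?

The purchase adds only to Hiroshi's holdings (Oren's stake shrinks), so Hiroshi is the only person who could newly come to control Orbis.
Hiroshi holds 72% of Ironvale, so Hiroshi controls Ironvale.
In Orbis, Hiroshi's side holds only 14%, not ≥ 50%.
So before the transaction, Hiroshi does not control Orbis.
After the purchase, Hiroshi holds 17% of Ridgeback directly, and Oren's stake falls to 83%.
Hiroshi's side now holds 17% of Ridgeback, not ≥ 50%, so Hiroshi still does not control Ridgeback.
After the transaction, Hiroshi's side holds 14% of Orbis, not ≥ 50%, so Hiroshi still does not control Orbis.
No new person acquires control, so the clause is not triggered.

No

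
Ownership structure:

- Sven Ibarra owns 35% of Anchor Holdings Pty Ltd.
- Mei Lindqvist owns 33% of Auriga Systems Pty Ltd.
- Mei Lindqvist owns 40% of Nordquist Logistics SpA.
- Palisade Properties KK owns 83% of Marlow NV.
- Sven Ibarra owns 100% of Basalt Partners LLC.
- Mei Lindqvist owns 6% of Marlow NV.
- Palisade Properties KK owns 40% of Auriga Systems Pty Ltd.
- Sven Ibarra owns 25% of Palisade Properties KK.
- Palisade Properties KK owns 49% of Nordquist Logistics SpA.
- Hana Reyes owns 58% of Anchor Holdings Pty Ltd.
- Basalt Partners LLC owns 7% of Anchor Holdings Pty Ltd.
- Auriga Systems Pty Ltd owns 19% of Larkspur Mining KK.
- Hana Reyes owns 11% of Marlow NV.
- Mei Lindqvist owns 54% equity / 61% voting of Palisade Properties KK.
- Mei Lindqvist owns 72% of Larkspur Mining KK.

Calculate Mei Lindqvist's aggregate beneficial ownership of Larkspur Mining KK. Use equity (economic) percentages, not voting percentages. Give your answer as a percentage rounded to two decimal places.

Mei reaches Larkspur along 3 paths.
Direct stake: 72% = 72%.
Via Palisade → Auriga: 54% × 40% × 19% = 4.104%.
Via Auriga: 33% × 19% = 6.27%.
Total: 72% + 4.104% + 6.27% = 82.374%.
Rounded: 82.37%.

82.37%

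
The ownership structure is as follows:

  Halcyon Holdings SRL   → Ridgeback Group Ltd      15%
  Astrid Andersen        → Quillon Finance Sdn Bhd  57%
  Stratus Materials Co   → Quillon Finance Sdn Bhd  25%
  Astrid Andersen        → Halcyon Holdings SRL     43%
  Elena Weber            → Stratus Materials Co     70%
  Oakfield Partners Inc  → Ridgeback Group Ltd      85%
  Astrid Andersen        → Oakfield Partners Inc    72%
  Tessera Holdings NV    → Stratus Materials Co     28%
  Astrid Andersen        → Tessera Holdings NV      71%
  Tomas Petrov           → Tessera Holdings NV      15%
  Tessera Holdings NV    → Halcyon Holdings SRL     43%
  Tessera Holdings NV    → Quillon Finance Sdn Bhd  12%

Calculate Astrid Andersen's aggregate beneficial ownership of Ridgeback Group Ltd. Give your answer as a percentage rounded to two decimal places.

Astrid reaches Ridgeback along 3 paths.
Via Oakfield: 72% × 85% = 61.2%.
Via Halcyon: 43% × 15% = 6.45%.
Via Tessera → Halcyon: 71% × 43% × 15% = 4.5795%.
Total: 61.2% + 6.45% + 4.5795% = 72.2295%.
Rounded: 72.23%.

72.23%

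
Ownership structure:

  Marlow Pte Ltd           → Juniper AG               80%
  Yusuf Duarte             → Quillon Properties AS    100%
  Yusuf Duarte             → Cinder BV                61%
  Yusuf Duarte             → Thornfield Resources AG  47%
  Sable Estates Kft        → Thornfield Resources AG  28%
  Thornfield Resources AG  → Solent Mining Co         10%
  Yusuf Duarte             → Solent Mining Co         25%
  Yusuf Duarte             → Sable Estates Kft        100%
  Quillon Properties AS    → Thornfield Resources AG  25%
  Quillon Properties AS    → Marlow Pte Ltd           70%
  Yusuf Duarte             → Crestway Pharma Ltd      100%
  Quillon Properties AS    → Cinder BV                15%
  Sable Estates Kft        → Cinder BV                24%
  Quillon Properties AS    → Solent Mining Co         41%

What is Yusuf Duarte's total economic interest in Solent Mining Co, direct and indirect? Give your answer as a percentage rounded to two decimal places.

Yusuf reaches Solent along 5 paths.
Via Quillon: 100% × 41% = 41%.
Via Thornfield: 47% × 10% = 4.7%.
Via Quillon → Thornfield: 100% × 25% × 10% = 2.5%.
Via Sable → Thornfield: 100% × 28% × 10% = 2.8%.
Direct stake: 25% = 25%.
Total: 41% + 4.7% + 2.5% + 2.8% + 25% = 76%.
Rounded: 76.00%.

76.00%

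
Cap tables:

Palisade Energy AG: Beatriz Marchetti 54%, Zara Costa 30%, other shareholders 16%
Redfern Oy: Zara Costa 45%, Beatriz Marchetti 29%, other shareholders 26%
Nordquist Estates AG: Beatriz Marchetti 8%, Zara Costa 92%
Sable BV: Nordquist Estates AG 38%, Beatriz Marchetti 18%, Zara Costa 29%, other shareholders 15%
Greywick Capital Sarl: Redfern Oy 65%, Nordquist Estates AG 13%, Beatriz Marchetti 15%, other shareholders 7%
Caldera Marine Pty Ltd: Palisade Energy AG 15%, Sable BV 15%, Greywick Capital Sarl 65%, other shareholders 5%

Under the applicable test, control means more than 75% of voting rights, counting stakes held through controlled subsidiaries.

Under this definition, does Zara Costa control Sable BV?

No

Zara holds 92% of Nordquist, so Zara controls Nordquist.
In Sable, Zara's side holds only 38% + 29% = 67%, not > 75%.
So Zara does not control Sable.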